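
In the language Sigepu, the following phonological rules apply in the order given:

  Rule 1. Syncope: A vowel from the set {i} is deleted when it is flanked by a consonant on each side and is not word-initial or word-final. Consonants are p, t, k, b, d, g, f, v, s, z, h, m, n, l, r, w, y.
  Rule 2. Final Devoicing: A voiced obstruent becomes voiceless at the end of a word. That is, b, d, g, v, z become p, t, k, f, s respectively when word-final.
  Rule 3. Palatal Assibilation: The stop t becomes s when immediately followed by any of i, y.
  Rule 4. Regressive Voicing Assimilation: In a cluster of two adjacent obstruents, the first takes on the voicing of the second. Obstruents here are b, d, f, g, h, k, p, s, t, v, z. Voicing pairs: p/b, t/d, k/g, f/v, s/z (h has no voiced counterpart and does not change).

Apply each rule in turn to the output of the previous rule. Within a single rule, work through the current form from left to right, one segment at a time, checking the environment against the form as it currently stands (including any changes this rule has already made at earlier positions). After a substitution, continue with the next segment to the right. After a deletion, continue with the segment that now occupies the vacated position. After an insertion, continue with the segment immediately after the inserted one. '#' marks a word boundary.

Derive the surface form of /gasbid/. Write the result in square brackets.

Rule 1 Syncope: [gasbid] → [gasbd]
Rule 2 Final Devoicing: [gasbd] → [gasbt]
Rule 3 Palatal Assibilation: no change — [gasbt]
Rule 4 Regressive Voicing Assimilation: [gasbt] → [gazpt]

[gazpt]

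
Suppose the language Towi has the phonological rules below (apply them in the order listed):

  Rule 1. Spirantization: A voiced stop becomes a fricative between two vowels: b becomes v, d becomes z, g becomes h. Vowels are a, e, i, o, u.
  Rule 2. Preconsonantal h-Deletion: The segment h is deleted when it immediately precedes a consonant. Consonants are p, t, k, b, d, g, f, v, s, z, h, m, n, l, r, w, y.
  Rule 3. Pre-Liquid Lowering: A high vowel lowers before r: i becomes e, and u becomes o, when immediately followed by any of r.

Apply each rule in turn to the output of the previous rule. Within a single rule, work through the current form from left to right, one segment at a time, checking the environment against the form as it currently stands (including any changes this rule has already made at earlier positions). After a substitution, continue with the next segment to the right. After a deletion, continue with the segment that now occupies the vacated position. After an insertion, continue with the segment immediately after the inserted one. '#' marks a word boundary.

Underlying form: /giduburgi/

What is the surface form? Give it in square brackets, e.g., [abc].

[gizuvorgi]

Rule 1 Spirantization: [giduburgi] → [gizuvurgi]
Rule 2 Preconsonantal h-Deletion: no change — [gizuvurgi]
Rule 3 Pre-Liquid Lowering: [gizuvurgi] → [gizuvorgi]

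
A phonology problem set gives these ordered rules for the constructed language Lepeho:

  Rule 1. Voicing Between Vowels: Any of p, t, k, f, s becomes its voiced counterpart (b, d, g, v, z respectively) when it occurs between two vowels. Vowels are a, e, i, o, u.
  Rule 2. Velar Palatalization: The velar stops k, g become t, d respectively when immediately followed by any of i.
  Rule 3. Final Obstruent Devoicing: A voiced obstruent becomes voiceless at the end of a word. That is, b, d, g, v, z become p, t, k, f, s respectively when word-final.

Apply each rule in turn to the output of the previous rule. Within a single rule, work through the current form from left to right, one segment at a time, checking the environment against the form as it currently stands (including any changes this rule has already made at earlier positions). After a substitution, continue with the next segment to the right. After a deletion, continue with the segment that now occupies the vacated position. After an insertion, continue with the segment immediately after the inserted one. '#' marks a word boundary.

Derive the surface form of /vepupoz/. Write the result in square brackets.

Rule 1 Voicing Between Vowels: [vepupoz] → [vebuboz]
Rule 2 Velar Palatalization: no change — [vebuboz]
Rule 3 Final Obstruent Devoicing: [vebuboz] → [vebubos]

[vebubos]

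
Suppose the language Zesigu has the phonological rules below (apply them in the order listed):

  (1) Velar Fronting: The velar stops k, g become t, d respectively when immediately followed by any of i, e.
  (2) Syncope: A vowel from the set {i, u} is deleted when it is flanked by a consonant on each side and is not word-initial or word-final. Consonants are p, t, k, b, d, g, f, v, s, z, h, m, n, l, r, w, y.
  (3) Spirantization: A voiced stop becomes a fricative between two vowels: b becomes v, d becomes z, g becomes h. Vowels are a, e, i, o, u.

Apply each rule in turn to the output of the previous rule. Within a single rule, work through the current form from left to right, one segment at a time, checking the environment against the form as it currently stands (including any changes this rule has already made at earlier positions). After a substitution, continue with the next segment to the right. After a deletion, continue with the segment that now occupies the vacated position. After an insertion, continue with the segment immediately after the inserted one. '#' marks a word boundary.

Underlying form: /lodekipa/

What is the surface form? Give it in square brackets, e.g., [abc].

(1) Velar Fronting: [lodekipa] → [lodetipa]
(2) Syncope: [lodetipa] → [lodetpa]
(3) Spirantization: [lodetpa] → [lozetpa]

[lozetpa]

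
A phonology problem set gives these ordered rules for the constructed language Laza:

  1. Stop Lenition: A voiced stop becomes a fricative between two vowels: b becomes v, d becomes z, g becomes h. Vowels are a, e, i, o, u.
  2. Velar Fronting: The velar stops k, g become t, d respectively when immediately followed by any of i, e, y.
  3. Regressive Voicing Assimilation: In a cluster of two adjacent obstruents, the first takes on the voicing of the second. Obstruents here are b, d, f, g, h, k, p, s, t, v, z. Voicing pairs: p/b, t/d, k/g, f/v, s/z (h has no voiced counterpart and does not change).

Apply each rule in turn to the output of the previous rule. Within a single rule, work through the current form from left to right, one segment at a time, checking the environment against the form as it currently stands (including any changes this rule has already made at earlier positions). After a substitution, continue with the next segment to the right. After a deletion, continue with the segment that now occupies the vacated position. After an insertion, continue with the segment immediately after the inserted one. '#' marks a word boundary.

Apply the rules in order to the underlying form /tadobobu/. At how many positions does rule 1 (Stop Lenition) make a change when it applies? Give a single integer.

3

1 Stop Lenition: [tadobobu] → [tazovovu]
2 Velar Fronting: no change — [tazovovu]
3 Regressive Voicing Assimilation: no change — [tazovovu]
Rule 1 changed 3 position(s).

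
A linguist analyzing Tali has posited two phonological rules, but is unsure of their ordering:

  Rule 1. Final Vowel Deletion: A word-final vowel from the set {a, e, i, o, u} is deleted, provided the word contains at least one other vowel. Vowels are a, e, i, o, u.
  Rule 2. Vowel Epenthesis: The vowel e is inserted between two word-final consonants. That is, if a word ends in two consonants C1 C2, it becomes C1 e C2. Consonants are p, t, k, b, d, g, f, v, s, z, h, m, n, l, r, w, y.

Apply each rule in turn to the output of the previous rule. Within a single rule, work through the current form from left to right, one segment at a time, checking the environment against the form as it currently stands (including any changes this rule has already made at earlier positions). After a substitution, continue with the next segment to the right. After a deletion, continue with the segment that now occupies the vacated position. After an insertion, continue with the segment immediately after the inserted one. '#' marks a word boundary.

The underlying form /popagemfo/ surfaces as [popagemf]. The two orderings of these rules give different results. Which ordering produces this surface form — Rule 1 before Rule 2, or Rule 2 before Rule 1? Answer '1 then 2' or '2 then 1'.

2 then 1

Order 1 then 2:
  1 Final Vowel Deletion: [popagemfo] → [popagemf]
  2 Vowel Epenthesis: [popagemf] → [popagemef]
  result: [popagemef]
Order 2 then 1:
  2 Vowel Epenthesis: no change — [popagemfo]
  1 Final Vowel Deletion: [popagemfo] → [popagemf]
  result: [popagemf]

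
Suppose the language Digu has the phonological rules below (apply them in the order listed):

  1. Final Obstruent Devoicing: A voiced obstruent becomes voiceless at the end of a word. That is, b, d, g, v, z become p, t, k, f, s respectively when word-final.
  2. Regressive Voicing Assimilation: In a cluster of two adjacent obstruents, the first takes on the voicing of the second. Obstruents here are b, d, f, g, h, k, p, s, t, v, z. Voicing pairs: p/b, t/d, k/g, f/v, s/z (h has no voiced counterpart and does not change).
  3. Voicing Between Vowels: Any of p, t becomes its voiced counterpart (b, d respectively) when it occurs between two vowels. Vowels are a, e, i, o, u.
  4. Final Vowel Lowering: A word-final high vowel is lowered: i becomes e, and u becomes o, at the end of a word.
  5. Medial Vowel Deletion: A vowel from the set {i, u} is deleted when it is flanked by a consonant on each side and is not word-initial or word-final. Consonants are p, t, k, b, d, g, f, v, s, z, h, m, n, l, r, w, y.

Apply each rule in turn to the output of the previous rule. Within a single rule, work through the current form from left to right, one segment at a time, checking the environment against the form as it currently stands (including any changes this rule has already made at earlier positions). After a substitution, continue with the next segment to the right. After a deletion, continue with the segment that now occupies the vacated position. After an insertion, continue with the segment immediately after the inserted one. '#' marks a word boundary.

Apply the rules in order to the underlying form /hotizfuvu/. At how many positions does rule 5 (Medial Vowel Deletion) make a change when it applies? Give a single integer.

1 Final Obstruent Devoicing: no change — [hotizfuvu]
2 Regressive Voicing Assimilation: [hotizfuvu] → [hotisfuvu]
3 Voicing Between Vowels: [hotisfuvu] → [hodisfuvu]
4 Final Vowel Lowering: [hodisfuvu] → [hodisfuvo]
5 Medial Vowel Deletion: [hodisfuvo] → [hodsfvo]
Rule 5 changed 2 position(s).

2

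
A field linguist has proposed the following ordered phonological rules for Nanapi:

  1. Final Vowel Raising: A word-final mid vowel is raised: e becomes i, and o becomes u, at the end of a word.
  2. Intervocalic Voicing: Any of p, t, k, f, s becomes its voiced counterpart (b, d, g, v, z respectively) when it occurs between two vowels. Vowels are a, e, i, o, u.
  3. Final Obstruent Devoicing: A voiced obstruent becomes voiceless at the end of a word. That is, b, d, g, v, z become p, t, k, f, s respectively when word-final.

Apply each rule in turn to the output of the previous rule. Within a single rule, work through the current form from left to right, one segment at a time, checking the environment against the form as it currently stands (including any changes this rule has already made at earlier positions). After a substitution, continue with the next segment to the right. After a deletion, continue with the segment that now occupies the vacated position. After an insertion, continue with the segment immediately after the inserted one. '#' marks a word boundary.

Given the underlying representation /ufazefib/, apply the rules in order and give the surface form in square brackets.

1 Final Vowel Raising: no change — [ufazefib]
2 Intervocalic Voicing: [ufazefib] → [uvazevib]
3 Final Obstruent Devoicing: [uvazevib] → [uvazevip]

[uvazevip]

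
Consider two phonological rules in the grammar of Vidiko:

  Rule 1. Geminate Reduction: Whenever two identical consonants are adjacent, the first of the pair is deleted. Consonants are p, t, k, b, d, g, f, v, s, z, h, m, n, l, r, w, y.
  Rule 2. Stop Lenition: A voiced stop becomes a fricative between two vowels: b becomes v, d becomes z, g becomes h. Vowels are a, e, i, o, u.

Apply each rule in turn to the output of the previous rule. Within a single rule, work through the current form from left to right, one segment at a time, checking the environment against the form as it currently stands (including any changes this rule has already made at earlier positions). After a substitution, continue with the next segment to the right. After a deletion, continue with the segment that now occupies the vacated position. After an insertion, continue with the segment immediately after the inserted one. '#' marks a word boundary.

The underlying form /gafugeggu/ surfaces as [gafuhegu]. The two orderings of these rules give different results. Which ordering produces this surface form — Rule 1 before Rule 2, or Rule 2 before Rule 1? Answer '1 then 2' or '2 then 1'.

Order 1 then 2:
  1 Geminate Reduction: [gafugeggu] → [gafugegu]
  2 Stop Lenition: [gafugegu] → [gafuhehu]
  result: [gafuhehu]
Order 2 then 1:
  2 Stop Lenition: [gafugeggu] → [gafuheggu]
  1 Geminate Reduction: [gafuheggu] → [gafuhegu]
  result: [gafuhegu]

2 then 1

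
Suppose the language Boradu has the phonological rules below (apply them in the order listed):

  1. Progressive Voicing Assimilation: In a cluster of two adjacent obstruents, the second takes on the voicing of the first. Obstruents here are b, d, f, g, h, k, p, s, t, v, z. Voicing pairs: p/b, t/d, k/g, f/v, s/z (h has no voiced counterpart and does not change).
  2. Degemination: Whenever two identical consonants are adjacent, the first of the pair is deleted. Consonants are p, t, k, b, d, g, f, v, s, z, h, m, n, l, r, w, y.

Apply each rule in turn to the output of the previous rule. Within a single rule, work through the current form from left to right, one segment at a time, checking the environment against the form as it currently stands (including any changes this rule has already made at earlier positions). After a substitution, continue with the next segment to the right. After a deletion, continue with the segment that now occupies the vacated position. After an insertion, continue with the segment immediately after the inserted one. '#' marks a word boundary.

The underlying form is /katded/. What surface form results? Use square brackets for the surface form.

1 Progressive Voicing Assimilation: [katded] → [katted]
2 Degemination: [katted] → [kated]

[kated]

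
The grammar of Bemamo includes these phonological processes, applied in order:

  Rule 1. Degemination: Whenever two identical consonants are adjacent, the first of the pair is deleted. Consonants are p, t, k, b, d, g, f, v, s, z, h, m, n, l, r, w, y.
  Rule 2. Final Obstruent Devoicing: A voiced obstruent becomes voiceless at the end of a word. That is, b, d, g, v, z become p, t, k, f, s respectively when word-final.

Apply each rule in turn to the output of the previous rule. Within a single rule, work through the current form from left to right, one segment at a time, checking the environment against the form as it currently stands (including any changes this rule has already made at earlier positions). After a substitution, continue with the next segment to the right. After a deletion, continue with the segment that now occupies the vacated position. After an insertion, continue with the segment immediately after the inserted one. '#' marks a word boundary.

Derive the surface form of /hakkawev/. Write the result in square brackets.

Rule 1 Degemination: [hakkawev] → [hakawev]
Rule 2 Final Obstruent Devoicing: [hakawev] → [hakawef]

[hakawef]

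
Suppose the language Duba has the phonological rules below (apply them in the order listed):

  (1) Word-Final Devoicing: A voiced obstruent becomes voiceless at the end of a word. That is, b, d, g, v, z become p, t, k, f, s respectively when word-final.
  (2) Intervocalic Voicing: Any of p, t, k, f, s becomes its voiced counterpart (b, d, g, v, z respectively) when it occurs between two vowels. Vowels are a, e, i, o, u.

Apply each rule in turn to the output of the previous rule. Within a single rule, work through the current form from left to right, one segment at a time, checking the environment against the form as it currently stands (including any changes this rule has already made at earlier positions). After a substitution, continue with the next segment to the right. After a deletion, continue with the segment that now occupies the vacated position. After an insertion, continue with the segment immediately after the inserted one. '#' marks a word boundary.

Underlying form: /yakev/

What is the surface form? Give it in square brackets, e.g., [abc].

[yagef]

(1) Word-Final Devoicing: [yakev] → [yakef]
(2) Intervocalic Voicing: [yakef] → [yagef]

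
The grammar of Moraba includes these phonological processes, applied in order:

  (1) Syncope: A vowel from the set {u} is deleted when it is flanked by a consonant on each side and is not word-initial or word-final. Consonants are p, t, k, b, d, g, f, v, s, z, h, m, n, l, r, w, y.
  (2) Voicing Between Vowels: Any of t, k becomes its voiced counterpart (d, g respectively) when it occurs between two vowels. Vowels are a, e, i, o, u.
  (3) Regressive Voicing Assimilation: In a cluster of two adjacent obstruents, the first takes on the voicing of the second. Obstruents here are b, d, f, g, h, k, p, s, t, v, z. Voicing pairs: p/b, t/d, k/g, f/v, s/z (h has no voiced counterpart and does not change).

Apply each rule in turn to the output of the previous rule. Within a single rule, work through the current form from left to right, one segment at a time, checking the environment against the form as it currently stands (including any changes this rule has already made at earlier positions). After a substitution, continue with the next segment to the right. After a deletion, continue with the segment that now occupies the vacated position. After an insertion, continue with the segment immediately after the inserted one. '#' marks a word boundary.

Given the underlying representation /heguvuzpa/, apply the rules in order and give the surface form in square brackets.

(1) Syncope: [heguvuzpa] → [hegvzpa]
(2) Voicing Between Vowels: no change — [hegvzpa]
(3) Regressive Voicing Assimilation: [hegvzpa] → [hegvspa]

[hegvspa]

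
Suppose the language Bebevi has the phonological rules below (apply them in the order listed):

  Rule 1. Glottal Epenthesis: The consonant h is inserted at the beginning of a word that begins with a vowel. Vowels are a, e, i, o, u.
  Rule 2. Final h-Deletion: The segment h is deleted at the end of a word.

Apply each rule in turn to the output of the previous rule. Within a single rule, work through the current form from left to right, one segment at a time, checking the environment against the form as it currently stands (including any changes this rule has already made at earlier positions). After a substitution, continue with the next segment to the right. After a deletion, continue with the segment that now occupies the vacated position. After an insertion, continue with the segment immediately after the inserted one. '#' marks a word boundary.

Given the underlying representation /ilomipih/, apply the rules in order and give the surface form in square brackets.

Rule 1 Glottal Epenthesis: [ilomipih] → [hilomipih]
Rule 2 Final h-Deletion: [hilomipih] → [hilomipi]

[hilomipi]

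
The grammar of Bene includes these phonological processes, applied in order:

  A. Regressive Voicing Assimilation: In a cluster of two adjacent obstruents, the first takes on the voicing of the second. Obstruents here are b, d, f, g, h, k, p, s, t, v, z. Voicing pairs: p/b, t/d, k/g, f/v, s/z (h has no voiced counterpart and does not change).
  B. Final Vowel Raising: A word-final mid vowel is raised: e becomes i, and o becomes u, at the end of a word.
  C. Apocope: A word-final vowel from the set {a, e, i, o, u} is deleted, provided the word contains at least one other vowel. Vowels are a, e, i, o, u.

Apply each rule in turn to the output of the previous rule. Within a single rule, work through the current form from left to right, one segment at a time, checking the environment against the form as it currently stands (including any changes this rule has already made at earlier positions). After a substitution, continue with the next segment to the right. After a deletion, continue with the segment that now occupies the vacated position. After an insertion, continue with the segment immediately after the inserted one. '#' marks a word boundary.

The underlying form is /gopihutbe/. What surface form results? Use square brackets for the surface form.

A Regressive Voicing Assimilation: [gopihutbe] → [gopihudbe]
B Final Vowel Raising: [gopihudbe] → [gopihudbi]
C Apocope: [gopihudbi] → [gopihudb]

[gopihudb]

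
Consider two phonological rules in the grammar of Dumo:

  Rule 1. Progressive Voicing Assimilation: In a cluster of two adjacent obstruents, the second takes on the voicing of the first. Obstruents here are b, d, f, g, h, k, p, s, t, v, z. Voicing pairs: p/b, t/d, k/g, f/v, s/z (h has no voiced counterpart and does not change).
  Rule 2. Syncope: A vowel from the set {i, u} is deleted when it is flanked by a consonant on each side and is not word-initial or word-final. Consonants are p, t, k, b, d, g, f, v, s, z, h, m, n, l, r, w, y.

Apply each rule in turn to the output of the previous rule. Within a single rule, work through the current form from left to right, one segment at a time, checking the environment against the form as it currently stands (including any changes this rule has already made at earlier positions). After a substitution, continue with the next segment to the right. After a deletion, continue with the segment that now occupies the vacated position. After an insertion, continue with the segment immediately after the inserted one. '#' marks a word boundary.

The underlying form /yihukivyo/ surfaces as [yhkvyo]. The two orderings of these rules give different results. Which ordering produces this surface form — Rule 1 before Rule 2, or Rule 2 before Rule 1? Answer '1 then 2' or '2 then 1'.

1 then 2

Order 1 then 2:
  1 Progressive Voicing Assimilation: no change — [yihukivyo]
  2 Syncope: [yihukivyo] → [yhkvyo]
  result: [yhkvyo]
Order 2 then 1:
  2 Syncope: [yihukivyo] → [yhkvyo]
  1 Progressive Voicing Assimilation: [yhkvyo] → [yhkfyo]
  result: [yhkfyo]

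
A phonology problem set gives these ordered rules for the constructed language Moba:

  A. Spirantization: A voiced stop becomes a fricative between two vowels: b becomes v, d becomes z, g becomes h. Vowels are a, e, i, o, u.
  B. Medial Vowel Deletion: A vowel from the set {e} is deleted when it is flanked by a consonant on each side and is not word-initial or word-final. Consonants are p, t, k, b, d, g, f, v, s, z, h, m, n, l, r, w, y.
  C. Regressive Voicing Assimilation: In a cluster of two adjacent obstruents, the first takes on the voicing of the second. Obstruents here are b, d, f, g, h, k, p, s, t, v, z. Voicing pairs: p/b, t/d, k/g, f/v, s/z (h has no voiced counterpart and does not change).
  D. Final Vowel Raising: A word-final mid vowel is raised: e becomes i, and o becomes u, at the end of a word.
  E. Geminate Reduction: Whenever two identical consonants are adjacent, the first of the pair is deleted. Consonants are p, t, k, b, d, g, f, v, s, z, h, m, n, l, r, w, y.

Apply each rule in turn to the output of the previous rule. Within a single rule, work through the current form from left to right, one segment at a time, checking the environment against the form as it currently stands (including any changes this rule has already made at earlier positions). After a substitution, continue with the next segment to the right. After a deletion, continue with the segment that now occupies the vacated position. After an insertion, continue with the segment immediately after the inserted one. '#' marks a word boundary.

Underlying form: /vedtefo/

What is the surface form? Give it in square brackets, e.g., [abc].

A Spirantization: no change — [vedtefo]
B Medial Vowel Deletion: [vedtefo] → [vdtfo]
C Regressive Voicing Assimilation: [vdtfo] → [vttfo]
D Final Vowel Raising: [vttfo] → [vttfu]
E Geminate Reduction: [vttfu] → [vtfu]

[vtfu]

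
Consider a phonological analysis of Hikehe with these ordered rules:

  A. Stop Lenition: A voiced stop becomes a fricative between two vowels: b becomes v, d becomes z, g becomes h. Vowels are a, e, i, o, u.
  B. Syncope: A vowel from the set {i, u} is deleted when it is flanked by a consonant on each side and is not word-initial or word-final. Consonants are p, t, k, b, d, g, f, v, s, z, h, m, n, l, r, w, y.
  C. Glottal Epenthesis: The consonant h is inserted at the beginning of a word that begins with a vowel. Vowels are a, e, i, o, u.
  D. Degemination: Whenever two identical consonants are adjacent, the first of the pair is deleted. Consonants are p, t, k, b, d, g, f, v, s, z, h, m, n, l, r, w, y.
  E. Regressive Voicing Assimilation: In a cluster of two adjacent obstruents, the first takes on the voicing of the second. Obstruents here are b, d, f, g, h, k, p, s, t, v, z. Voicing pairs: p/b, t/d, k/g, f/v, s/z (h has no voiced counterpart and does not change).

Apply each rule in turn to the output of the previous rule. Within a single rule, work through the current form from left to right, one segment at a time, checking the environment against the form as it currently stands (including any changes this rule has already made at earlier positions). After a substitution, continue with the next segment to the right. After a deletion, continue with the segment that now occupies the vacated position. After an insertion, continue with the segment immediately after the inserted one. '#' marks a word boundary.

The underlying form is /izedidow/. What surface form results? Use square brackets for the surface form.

[hizezow]

A Stop Lenition: [izedidow] → [izezizow]
B Syncope: [izezizow] → [izezzow]
C Glottal Epenthesis: [izezzow] → [hizezzow]
D Degemination: [hizezzow] → [hizezow]
E Regressive Voicing Assimilation: no change — [hizezow]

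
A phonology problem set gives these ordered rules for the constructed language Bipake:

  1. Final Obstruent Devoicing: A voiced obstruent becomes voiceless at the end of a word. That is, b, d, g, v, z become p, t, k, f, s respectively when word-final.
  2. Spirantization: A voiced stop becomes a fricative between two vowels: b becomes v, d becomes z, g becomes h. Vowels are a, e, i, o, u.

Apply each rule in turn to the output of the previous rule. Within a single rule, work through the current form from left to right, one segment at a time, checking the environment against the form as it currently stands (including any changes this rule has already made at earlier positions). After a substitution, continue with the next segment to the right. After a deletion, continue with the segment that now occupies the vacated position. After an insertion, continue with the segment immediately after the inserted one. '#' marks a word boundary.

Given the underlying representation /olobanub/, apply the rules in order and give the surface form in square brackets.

1 Final Obstruent Devoicing: [olobanub] → [olobanup]
2 Spirantization: [olobanup] → [olovanup]

[olovanup]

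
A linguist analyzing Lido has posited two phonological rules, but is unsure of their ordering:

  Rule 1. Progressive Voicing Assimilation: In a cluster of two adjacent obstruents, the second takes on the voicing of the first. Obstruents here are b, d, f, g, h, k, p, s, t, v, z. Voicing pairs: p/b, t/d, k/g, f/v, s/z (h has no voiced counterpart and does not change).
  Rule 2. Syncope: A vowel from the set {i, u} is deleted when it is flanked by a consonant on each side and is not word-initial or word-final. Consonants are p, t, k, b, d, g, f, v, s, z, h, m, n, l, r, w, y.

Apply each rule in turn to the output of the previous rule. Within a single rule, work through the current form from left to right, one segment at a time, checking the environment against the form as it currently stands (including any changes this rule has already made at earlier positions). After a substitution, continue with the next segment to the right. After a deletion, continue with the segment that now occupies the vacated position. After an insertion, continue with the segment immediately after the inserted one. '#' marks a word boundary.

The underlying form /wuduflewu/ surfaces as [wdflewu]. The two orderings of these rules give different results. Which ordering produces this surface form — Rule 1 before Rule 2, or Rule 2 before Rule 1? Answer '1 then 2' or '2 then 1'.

Order 1 then 2:
  1 Progressive Voicing Assimilation: no change — [wuduflewu]
  2 Syncope: [wuduflewu] → [wdflewu]
  result: [wdflewu]
Order 2 then 1:
  2 Syncope: [wuduflewu] → [wdflewu]
  1 Progressive Voicing Assimilation: [wdflewu] → [wdvlewu]
  result: [wdvlewu]

1 then 2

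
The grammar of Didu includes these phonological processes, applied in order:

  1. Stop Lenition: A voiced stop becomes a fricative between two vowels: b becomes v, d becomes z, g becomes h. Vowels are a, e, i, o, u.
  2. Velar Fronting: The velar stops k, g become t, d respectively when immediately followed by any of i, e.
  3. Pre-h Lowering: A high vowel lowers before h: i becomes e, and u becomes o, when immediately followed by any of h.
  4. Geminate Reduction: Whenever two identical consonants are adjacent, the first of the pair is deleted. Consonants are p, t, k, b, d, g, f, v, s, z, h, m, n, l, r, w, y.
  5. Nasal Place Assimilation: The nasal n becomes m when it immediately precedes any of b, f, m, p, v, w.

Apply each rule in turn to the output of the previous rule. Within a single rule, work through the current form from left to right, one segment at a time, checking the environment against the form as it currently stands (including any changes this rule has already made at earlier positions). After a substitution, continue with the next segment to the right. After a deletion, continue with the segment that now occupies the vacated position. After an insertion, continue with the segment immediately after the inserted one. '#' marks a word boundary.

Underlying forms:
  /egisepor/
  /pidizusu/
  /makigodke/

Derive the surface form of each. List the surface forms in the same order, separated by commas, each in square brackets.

/egisepor/:
  1 Stop Lenition: [egisepor] → [ehisepor]
  2 Velar Fronting: no change — [ehisepor]
  3 Pre-h Lowering: no change — [ehisepor]
  4 Geminate Reduction: no change — [ehisepor]
  5 Nasal Place Assimilation: no change — [ehisepor]
/pidizusu/:
  1 Stop Lenition: [pidizusu] → [pizizusu]
  2 Velar Fronting: no change — [pizizusu]
  3 Pre-h Lowering: no change — [pizizusu]
  4 Geminate Reduction: no change — [pizizusu]
  5 Nasal Place Assimilation: no change — [pizizusu]
/makigodke/:
  1 Stop Lenition: [makigodke] → [makihodke]
  2 Velar Fronting: [makihodke] → [matihodte]
  3 Pre-h Lowering: [matihodte] → [matehodte]
  4 Geminate Reduction: no change — [matehodte]
  5 Nasal Place Assimilation: no change — [matehodte]

[ehisepor], [pizizusu], [matehodte]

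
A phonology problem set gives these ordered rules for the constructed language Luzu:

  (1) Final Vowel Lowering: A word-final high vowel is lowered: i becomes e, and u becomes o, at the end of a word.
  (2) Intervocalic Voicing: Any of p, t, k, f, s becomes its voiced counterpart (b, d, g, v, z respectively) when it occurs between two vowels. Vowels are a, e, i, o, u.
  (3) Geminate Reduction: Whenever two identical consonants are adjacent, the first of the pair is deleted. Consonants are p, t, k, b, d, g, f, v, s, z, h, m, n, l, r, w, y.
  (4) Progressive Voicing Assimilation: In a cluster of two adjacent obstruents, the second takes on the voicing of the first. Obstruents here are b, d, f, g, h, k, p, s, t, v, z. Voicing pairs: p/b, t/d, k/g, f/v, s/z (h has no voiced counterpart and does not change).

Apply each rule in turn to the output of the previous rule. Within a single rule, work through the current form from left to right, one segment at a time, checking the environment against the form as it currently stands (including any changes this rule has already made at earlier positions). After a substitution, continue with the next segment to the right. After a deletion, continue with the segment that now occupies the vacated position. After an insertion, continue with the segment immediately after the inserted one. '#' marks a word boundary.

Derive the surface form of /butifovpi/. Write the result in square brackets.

[budivovbe]

(1) Final Vowel Lowering: [butifovpi] → [butifovpe]
(2) Intervocalic Voicing: [butifovpe] → [budivovpe]
(3) Geminate Reduction: no change — [budivovpe]
(4) Progressive Voicing Assimilation: [budivovpe] → [budivovbe]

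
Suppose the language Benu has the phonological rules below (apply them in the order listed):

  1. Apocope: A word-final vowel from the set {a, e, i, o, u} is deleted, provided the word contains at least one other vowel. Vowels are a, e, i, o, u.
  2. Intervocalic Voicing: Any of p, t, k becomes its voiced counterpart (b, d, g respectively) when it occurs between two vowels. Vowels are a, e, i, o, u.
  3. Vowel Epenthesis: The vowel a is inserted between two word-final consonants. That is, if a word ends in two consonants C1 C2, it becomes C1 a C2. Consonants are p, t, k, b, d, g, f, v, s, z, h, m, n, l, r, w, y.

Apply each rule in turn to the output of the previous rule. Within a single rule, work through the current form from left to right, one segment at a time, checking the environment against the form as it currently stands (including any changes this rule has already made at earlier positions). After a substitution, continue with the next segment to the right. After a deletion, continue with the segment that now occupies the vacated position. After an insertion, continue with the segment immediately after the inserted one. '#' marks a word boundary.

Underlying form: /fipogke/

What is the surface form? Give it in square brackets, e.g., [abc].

1 Apocope: [fipogke] → [fipogk]
2 Intervocalic Voicing: [fipogk] → [fibogk]
3 Vowel Epenthesis: [fibogk] → [fibogak]

[fibogak]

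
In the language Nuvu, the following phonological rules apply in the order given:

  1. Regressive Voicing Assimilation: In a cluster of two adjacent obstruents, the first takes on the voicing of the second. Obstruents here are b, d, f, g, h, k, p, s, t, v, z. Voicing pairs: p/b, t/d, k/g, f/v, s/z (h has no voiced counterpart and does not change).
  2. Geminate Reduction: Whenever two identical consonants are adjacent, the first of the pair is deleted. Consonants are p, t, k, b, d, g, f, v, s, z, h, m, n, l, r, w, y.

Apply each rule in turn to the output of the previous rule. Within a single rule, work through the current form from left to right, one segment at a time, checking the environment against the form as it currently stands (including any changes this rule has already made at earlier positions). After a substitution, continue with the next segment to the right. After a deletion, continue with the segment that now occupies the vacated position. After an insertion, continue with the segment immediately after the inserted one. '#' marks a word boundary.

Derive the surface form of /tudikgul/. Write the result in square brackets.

[tudigul]

1 Regressive Voicing Assimilation: [tudikgul] → [tudiggul]
2 Geminate Reduction: [tudiggul] → [tudigul]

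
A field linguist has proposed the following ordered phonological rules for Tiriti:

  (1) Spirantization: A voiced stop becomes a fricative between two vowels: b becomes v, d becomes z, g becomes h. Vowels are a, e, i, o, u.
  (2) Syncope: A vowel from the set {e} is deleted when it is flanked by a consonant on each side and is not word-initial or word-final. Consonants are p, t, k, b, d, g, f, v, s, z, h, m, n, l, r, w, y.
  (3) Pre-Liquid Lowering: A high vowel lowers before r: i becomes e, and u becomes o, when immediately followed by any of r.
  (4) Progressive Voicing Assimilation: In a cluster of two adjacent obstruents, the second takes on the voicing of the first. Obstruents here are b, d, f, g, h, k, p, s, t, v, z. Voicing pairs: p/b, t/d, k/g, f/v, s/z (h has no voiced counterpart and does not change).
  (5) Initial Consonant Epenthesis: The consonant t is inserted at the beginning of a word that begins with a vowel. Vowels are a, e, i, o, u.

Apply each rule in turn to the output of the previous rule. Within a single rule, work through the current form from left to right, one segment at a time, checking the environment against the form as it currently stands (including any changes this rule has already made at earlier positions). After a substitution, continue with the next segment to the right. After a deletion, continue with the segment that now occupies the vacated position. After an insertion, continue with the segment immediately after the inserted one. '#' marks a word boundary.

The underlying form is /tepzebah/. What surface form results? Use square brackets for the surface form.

(1) Spirantization: [tepzebah] → [tepzevah]
(2) Syncope: [tepzevah] → [tpzvah]
(3) Pre-Liquid Lowering: no change — [tpzvah]
(4) Progressive Voicing Assimilation: [tpzvah] → [tpsfah]
(5) Initial Consonant Epenthesis: no change — [tpsfah]

[tpsfah]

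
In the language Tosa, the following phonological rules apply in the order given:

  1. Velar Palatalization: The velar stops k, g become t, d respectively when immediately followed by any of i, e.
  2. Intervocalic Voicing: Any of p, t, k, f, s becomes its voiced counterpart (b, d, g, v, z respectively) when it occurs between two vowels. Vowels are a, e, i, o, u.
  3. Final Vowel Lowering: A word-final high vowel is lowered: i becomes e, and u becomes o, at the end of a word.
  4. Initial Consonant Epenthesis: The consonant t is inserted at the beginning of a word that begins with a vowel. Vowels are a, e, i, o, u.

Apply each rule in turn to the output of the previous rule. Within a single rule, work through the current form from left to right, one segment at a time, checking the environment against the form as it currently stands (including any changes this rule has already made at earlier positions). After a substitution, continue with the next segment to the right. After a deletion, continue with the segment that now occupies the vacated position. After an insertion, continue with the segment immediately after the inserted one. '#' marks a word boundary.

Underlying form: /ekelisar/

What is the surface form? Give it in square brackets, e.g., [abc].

[tedelizar]

1 Velar Palatalization: [ekelisar] → [etelisar]
2 Intervocalic Voicing: [etelisar] → [edelizar]
3 Final Vowel Lowering: no change — [edelizar]
4 Initial Consonant Epenthesis: [edelizar] → [tedelizar]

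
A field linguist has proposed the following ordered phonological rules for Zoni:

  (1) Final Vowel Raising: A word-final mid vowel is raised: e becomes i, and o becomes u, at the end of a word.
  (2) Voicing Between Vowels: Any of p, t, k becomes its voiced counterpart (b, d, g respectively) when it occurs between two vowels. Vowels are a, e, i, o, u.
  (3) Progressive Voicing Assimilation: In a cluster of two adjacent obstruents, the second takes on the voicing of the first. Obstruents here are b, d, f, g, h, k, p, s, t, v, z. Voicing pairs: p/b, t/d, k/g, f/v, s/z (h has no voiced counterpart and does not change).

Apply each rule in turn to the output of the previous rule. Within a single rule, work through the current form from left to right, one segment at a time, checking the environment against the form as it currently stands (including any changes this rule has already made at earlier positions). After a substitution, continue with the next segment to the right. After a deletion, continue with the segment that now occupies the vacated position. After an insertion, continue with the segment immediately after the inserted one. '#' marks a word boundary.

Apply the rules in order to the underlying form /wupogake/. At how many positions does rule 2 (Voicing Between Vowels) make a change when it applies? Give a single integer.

(1) Final Vowel Raising: [wupogake] → [wupogaki]
(2) Voicing Between Vowels: [wupogaki] → [wubogagi]
(3) Progressive Voicing Assimilation: no change — [wubogagi]
Rule 2 changed 2 position(s).

2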